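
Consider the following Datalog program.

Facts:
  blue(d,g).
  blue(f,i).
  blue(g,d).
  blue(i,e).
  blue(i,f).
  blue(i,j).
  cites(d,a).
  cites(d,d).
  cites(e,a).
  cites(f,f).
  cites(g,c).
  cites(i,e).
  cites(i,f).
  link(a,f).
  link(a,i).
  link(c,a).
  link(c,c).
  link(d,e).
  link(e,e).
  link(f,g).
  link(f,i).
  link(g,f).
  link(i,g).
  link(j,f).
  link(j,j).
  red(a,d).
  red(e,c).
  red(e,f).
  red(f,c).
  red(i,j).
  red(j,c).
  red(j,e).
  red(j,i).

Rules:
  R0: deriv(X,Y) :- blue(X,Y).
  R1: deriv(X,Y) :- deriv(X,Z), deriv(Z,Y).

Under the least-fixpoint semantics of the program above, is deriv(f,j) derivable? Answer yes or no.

round 1: derive deriv(d,g) via R0 from blue(d,g)
round 1: derive deriv(f,i) via R0 from blue(f,i)
round 1: derive deriv(g,d) via R0 from blue(g,d)
round 1: derive deriv(i,e) via R0 from blue(i,e)
round 1: derive deriv(i,f) via R0 from blue(i,f)
round 1: derive deriv(i,j) via R0 from blue(i,j)
round 2: derive deriv(d,d) via R1 from deriv(d,g), deriv(g,d)
round 2: derive deriv(f,e) via R1 from deriv(f,i), deriv(i,e)
round 2: derive deriv(f,f) via R1 from deriv(f,i), deriv(i,f)
round 2: derive deriv(f,j) via R1 from deriv(f,i), deriv(i,j)
round 2: derive deriv(g,g) via R1 from deriv(g,d), deriv(d,g)
round 2: derive deriv(i,i) via R1 from deriv(i,f), deriv(f,i)

yes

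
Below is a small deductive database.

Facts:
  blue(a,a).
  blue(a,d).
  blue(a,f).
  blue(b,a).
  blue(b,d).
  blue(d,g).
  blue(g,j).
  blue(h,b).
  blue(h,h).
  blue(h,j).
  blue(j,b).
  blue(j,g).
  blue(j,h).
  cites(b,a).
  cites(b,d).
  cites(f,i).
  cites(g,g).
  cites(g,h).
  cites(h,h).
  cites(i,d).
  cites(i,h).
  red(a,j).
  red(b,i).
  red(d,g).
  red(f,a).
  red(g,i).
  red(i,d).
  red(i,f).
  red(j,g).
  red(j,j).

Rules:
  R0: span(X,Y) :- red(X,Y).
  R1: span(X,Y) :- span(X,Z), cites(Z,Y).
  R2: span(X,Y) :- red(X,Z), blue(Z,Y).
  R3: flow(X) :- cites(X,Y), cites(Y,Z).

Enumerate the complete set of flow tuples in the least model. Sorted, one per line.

flow(f)
flow(g)
flow(h)
flow(i)

round 1: derive flow(f) via R3 from cites(f,i), cites(i,d)
round 1: derive flow(g) via R3 from cites(g,g), cites(g,g)
round 1: derive flow(h) via R3 from cites(h,h), cites(h,h)
round 1: derive flow(i) via R3 from cites(i,h), cites(h,h)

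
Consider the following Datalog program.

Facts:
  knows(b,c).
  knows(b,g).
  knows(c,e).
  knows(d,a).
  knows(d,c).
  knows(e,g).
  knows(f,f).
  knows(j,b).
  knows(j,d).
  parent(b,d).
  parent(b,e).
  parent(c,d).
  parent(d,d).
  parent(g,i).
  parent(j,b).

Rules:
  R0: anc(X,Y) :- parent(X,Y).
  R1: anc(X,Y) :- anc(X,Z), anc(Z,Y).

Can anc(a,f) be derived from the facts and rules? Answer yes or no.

no

round 1: derive anc(b,d) via R0 from parent(b,d)
round 1: derive anc(b,e) via R0 from parent(b,e)
round 1: derive anc(c,d) via R0 from parent(c,d)
round 1: derive anc(d,d) via R0 from parent(d,d)
round 1: derive anc(g,i) via R0 from parent(g,i)
round 1: derive anc(j,b) via R0 from parent(j,b)
round 2: derive anc(j,d) via R1 from anc(j,b), anc(b,d)
round 2: derive anc(j,e) via R1 from anc(j,b), anc(b,e)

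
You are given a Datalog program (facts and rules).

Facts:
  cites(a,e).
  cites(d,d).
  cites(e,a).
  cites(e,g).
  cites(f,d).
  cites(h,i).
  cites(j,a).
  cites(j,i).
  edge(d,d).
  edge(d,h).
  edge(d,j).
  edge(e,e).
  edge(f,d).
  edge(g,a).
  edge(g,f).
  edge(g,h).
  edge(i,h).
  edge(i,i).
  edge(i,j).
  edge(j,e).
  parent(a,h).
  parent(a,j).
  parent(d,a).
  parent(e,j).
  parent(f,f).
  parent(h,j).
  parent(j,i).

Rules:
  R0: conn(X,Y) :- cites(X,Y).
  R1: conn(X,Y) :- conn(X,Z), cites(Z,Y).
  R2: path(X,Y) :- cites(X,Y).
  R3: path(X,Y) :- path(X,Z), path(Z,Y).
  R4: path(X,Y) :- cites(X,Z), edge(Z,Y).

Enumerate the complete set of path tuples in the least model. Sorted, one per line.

round 1: derive path(a,e) via R2 from cites(a,e)
round 1: derive path(d,d) via R2 from cites(d,d)
round 1: derive path(e,a) via R2 from cites(e,a)
round 1: derive path(e,g) via R2 from cites(e,g)
round 1: derive path(f,d) via R2 from cites(f,d)
round 1: derive path(h,i) via R2 from cites(h,i)
round 1: derive path(j,a) via R2 from cites(j,a)
round 1: derive path(j,i) via R2 from cites(j,i)
round 1: derive path(d,h) via R4 from cites(d,d), edge(d,h)
round 1: derive path(d,j) via R4 from cites(d,d), edge(d,j)
round 1: derive path(e,f) via R4 from cites(e,g), edge(g,f)
round 1: derive path(e,h) via R4 from cites(e,g), edge(g,h)
round 1: derive path(f,h) via R4 from cites(f,d), edge(d,h)
round 1: derive path(f,j) via R4 from cites(f,d), edge(d,j)
round 1: derive path(h,h) via R4 from cites(h,i), edge(i,h)
round 1: derive path(h,j) via R4 from cites(h,i), edge(i,j)
round 1: derive path(j,h) via R4 from cites(j,i), edge(i,h)
round 1: derive path(j,j) via R4 from cites(j,i), edge(i,j)
round 2: derive path(a,a) via R3 from path(a,e), path(e,a)
round 2: derive path(a,f) via R3 from path(a,e), path(e,f)
round 2: derive path(a,g) via R3 from path(a,e), path(e,g)
round 2: derive path(a,h) via R3 from path(a,e), path(e,h)
round 2: derive path(d,a) via R3 from path(d,j), path(j,a)
round 2: derive path(d,i) via R3 from path(d,h), path(h,i)
round 2: derive path(e,d) via R3 from path(e,f), path(f,d)
round 2: derive path(e,e) via R3 from path(e,a), path(a,e)
round 2: derive path(e,i) via R3 from path(e,h), path(h,i)
round 2: derive path(e,j) via R3 from path(e,f), path(f,j)
round 2: derive path(f,a) via R3 from path(f,j), path(j,a)
round 2: derive path(f,i) via R3 from path(f,h), path(h,i)
round 2: derive path(h,a) via R3 from path(h,j), path(j,a)
round 2: derive path(j,e) via R3 from path(j,a), path(a,e)
round 3: derive path(a,d) via R3 from path(a,e), path(e,d)
round 3: derive path(a,i) via R3 from path(a,e), path(e,i)
round 3: derive path(a,j) via R3 from path(a,e), path(e,j)
round 3: derive path(d,e) via R3 from path(d,a), path(a,e)
round 3: derive path(d,f) via R3 from path(d,a), path(a,f)
round 3: derive path(d,g) via R3 from path(d,a), path(a,g)
round 3: derive path(f,e) via R3 from path(f,a), path(a,e)
round 3: derive path(f,f) via R3 from path(f,a), path(a,f)
round 3: derive path(f,g) via R3 from path(f,a), path(a,g)
round 3: derive path(h,e) via R3 from path(h,a), path(a,e)
round 3: derive path(h,f) via R3 from path(h,a), path(a,f)
round 3: derive path(h,g) via R3 from path(h,a), path(a,g)
round 3: derive path(j,d) via R3 from path(j,e), path(e,d)
round 3: derive path(j,f) via R3 from path(j,a), path(a,f)
round 3: derive path(j,g) via R3 from path(j,a), path(a,g)
round 4: derive path(h,d) via R3 from path(h,a), path(a,d)

path(a,a)
path(a,d)
path(a,e)
path(a,f)
path(a,g)
path(a,h)
path(a,i)
path(a,j)
path(d,a)
path(d,d)
path(d,e)
path(d,f)
path(d,g)
path(d,h)
path(d,i)
path(d,j)
path(e,a)
path(e,d)
path(e,e)
path(e,f)
path(e,g)
path(e,h)
path(e,i)
path(e,j)
path(f,a)
path(f,d)
path(f,e)
path(f,f)
path(f,g)
path(f,h)
path(f,i)
path(f,j)
path(h,a)
path(h,d)
path(h,e)
path(h,f)
path(h,g)
path(h,h)
path(h,i)
path(h,j)
path(j,a)
path(j,d)
path(j,e)
path(j,f)
path(j,g)
path(j,h)
path(j,i)
path(j,j)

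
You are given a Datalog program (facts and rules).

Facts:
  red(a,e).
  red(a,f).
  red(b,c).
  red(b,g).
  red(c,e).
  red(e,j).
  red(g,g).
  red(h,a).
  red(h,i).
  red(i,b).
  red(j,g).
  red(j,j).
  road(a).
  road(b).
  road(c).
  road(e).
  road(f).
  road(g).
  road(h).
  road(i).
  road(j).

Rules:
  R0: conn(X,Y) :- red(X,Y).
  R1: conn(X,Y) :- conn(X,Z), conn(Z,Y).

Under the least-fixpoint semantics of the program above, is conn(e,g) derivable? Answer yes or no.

yes

round 1: derive conn(a,e) via R0 from red(a,e)
round 1: derive conn(a,f) via R0 from red(a,f)
round 1: derive conn(b,c) via R0 from red(b,c)
round 1: derive conn(b,g) via R0 from red(b,g)
round 1: derive conn(c,e) via R0 from red(c,e)
round 1: derive conn(e,j) via R0 from red(e,j)
round 1: derive conn(g,g) via R0 from red(g,g)
round 1: derive conn(h,a) via R0 from red(h,a)
round 1: derive conn(h,i) via R0 from red(h,i)
round 1: derive conn(i,b) via R0 from red(i,b)
round 1: derive conn(j,g) via R0 from red(j,g)
round 1: derive conn(j,j) via R0 from red(j,j)
round 2: derive conn(a,j) via R1 from conn(a,e), conn(e,j)
round 2: derive conn(b,e) via R1 from conn(b,c), conn(c,e)
round 2: derive conn(c,j) via R1 from conn(c,e), conn(e,j)
round 2: derive conn(e,g) via R1 from conn(e,j), conn(j,g)
round 2: derive conn(h,b) via R1 from conn(h,i), conn(i,b)
round 2: derive conn(h,e) via R1 from conn(h,a), conn(a,e)
round 2: derive conn(h,f) via R1 from conn(h,a), conn(a,f)
round 2: derive conn(i,c) via R1 from conn(i,b), conn(b,c)
round 2: derive conn(i,g) via R1 from conn(i,b), conn(b,g)
round 3: derive conn(a,g) via R1 from conn(a,e), conn(e,g)
round 3: derive conn(b,j) via R1 from conn(b,c), conn(c,j)
round 3: derive conn(c,g) via R1 from conn(c,e), conn(e,g)
round 3: derive conn(h,c) via R1 from conn(h,b), conn(b,c)
round 3: derive conn(h,g) via R1 from conn(h,b), conn(b,g)
round 3: derive conn(h,j) via R1 from conn(h,a), conn(a,j)
round 3: derive conn(i,e) via R1 from conn(i,b), conn(b,e)
round 3: derive conn(i,j) via R1 from conn(i,c), conn(c,j)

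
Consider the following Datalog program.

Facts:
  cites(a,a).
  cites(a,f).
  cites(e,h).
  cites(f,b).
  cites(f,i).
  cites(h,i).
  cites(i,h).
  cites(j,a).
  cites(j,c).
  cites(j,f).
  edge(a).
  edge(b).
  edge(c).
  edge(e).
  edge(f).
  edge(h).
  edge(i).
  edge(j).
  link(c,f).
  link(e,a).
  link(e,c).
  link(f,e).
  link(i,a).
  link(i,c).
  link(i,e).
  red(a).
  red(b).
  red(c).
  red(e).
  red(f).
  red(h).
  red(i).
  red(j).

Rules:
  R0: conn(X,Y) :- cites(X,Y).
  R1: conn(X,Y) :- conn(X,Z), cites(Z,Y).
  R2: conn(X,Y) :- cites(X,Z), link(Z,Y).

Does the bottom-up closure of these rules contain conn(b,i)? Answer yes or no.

no

round 1: derive conn(a,a) via R0 from cites(a,a)
round 1: derive conn(a,f) via R0 from cites(a,f)
round 1: derive conn(e,h) via R0 from cites(e,h)
round 1: derive conn(f,b) via R0 from cites(f,b)
round 1: derive conn(f,i) via R0 from cites(f,i)
round 1: derive conn(h,i) via R0 from cites(h,i)
round 1: derive conn(i,h) via R0 from cites(i,h)
round 1: derive conn(j,a) via R0 from cites(j,a)
round 1: derive conn(j,c) via R0 from cites(j,c)
round 1: derive conn(j,f) via R0 from cites(j,f)
round 1: derive conn(a,e) via R2 from cites(a,f), link(f,e)
round 1: derive conn(f,a) via R2 from cites(f,i), link(i,a)
round 1: derive conn(f,c) via R2 from cites(f,i), link(i,c)
round 1: derive conn(f,e) via R2 from cites(f,i), link(i,e)
round 1: derive conn(h,a) via R2 from cites(h,i), link(i,a)
round 1: derive conn(h,c) via R2 from cites(h,i), link(i,c)
round 1: derive conn(h,e) via R2 from cites(h,i), link(i,e)
round 1: derive conn(j,e) via R2 from cites(j,f), link(f,e)
round 2: derive conn(a,b) via R1 from conn(a,f), cites(f,b)
round 2: derive conn(a,h) via R1 from conn(a,e), cites(e,h)
round 2: derive conn(a,i) via R1 from conn(a,f), cites(f,i)
round 2: derive conn(e,i) via R1 from conn(e,h), cites(h,i)
round 2: derive conn(f,f) via R1 from conn(f,a), cites(a,f)
round 2: derive conn(f,h) via R1 from conn(f,e), cites(e,h)
round 2: derive conn(h,f) via R1 from conn(h,a), cites(a,f)
round 2: derive conn(h,h) via R1 from conn(h,e), cites(e,h)
round 2: derive conn(i,i) via R1 from conn(i,h), cites(h,i)
round 2: derive conn(j,b) via R1 from conn(j,f), cites(f,b)
round 2: derive conn(j,h) via R1 from conn(j,e), cites(e,h)
round 2: derive conn(j,i) via R1 from conn(j,f), cites(f,i)
round 3: derive conn(h,b) via R1 from conn(h,f), cites(f,b)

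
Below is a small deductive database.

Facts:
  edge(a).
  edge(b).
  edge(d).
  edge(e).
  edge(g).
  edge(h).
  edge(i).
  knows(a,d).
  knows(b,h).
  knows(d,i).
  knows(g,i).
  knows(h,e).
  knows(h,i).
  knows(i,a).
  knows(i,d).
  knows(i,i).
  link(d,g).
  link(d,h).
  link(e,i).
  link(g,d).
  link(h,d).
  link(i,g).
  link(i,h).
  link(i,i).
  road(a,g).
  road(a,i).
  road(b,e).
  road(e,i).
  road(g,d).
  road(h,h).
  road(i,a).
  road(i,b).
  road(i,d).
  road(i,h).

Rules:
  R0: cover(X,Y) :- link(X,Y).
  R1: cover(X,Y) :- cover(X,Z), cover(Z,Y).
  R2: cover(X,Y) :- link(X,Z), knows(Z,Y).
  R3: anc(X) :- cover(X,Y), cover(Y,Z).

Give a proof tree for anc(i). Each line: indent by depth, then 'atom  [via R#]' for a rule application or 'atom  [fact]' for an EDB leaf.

anc(i)  [via R3]
  cover(i,d)  [via R2]
    link(i,i)  [fact]
    knows(i,d)  [fact]
  cover(d,e)  [via R2]
    link(d,h)  [fact]
    knows(h,e)  [fact]

round 1: derive cover(d,g) via R0 from link(d,g)
round 1: derive cover(d,h) via R0 from link(d,h)
round 1: derive cover(e,i) via R0 from link(e,i)
round 1: derive cover(g,d) via R0 from link(g,d)
round 1: derive cover(h,d) via R0 from link(h,d)
round 1: derive cover(i,g) via R0 from link(i,g)
round 1: derive cover(i,h) via R0 from link(i,h)
round 1: derive cover(i,i) via R0 from link(i,i)
round 1: derive cover(d,e) via R2 from link(d,h), knows(h,e)
round 1: derive cover(d,i) via R2 from link(d,g), knows(g,i)
round 1: derive cover(e,a) via R2 from link(e,i), knows(i,a)
round 1: derive cover(e,d) via R2 from link(e,i), knows(i,d)
round 1: derive cover(g,i) via R2 from link(g,d), knows(d,i)
round 1: derive cover(h,i) via R2 from link(h,d), knows(d,i)
round 1: derive cover(i,a) via R2 from link(i,i), knows(i,a)
round 1: derive cover(i,d) via R2 from link(i,i), knows(i,d)
round 1: derive cover(i,e) via R2 from link(i,h), knows(h,e)
round 2: derive cover(d,a) via R1 from cover(d,e), cover(e,a)
round 2: derive cover(d,d) via R1 from cover(d,e), cover(e,d)
round 2: derive cover(e,e) via R1 from cover(e,d), cover(d,e)
round 2: derive cover(e,g) via R1 from cover(e,d), cover(d,g)
round 2: derive cover(e,h) via R1 from cover(e,d), cover(d,h)
round 2: derive cover(g,a) via R1 from cover(g,i), cover(i,a)
round 2: derive cover(g,e) via R1 from cover(g,d), cover(d,e)
round 2: derive cover(g,g) via R1 from cover(g,d), cover(d,g)
round 2: derive cover(g,h) via R1 from cover(g,d), cover(d,h)
round 2: derive cover(h,a) via R1 from cover(h,i), cover(i,a)
round 2: derive cover(h,e) via R1 from cover(h,d), cover(d,e)
round 2: derive cover(h,g) via R1 from cover(h,d), cover(d,g)
round 2: derive cover(h,h) via R1 from cover(h,d), cover(d,h)
round 2: derive anc(d) via R3 from cover(d,e), cover(e,a)
round 2: derive anc(e) via R3 from cover(e,d), cover(d,e)
round 2: derive anc(g) via R3 from cover(g,d), cover(d,e)
round 2: derive anc(h) via R3 from cover(h,d), cover(d,e)
round 2: derive anc(i) via R3 from cover(i,d), cover(d,e)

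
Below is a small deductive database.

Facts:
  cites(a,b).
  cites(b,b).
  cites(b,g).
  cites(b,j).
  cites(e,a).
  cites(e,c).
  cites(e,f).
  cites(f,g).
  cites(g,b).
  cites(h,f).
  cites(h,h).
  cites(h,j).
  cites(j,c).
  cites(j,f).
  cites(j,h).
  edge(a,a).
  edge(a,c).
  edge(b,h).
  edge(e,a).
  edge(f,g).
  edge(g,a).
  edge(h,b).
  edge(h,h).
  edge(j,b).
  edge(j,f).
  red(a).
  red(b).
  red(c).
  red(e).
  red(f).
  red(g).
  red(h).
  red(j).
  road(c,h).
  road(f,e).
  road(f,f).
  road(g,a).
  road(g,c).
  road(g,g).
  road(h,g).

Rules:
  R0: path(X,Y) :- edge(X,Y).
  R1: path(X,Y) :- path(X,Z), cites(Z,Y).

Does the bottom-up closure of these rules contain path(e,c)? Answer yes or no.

round 1: derive path(a,a) via R0 from edge(a,a)
round 1: derive path(a,c) via R0 from edge(a,c)
round 1: derive path(b,h) via R0 from edge(b,h)
round 1: derive path(e,a) via R0 from edge(e,a)
round 1: derive path(f,g) via R0 from edge(f,g)
round 1: derive path(g,a) via R0 from edge(g,a)
round 1: derive path(h,b) via R0 from edge(h,b)
round 1: derive path(h,h) via R0 from edge(h,h)
round 1: derive path(j,b) via R0 from edge(j,b)
round 1: derive path(j,f) via R0 from edge(j,f)
round 2: derive path(a,b) via R1 from path(a,a), cites(a,b)
round 2: derive path(b,f) via R1 from path(b,h), cites(h,f)
round 2: derive path(b,j) via R1 from path(b,h), cites(h,j)
round 2: derive path(e,b) via R1 from path(e,a), cites(a,b)
round 2: derive path(f,b) via R1 from path(f,g), cites(g,b)
round 2: derive path(g,b) via R1 from path(g,a), cites(a,b)
round 2: derive path(h,f) via R1 from path(h,h), cites(h,f)
round 2: derive path(h,g) via R1 from path(h,b), cites(b,g)
round 2: derive path(h,j) via R1 from path(h,b), cites(b,j)
round 2: derive path(j,g) via R1 from path(j,b), cites(b,g)
round 2: derive path(j,j) via R1 from path(j,b), cites(b,j)
round 3: derive path(a,g) via R1 from path(a,b), cites(b,g)
round 3: derive path(a,j) via R1 from path(a,b), cites(b,j)
round 3: derive path(b,c) via R1 from path(b,j), cites(j,c)
round 3: derive path(b,g) via R1 from path(b,f), cites(f,g)
round 3: derive path(e,g) via R1 from path(e,b), cites(b,g)
round 3: derive path(e,j) via R1 from path(e,b), cites(b,j)
round 3: derive path(f,j) via R1 from path(f,b), cites(b,j)
round 3: derive path(g,g) via R1 from path(g,b), cites(b,g)
round 3: derive path(g,j) via R1 from path(g,b), cites(b,j)
round 3: derive path(h,c) via R1 from path(h,j), cites(j,c)
round 3: derive path(j,c) via R1 from path(j,j), cites(j,c)
round 3: derive path(j,h) via R1 from path(j,j), cites(j,h)
round 4: derive path(a,f) via R1 from path(a,j), cites(j,f)
round 4: derive path(a,h) via R1 from path(a,j), cites(j,h)
round 4: derive path(b,b) via R1 from path(b,g), cites(g,b)
round 4: derive path(e,c) via R1 from path(e,j), cites(j,c)
round 4: derive path(e,f) via R1 from path(e,j), cites(j,f)
round 4: derive path(e,h) via R1 from path(e,j), cites(j,h)
round 4: derive path(f,c) via R1 from path(f,j), cites(j,c)
round 4: derive path(f,f) via R1 from path(f,j), cites(j,f)
round 4: derive path(f,h) via R1 from path(f,j), cites(j,h)
round 4: derive path(g,c) via R1 from path(g,j), cites(j,c)
round 4: derive path(g,f) via R1 from path(g,j), cites(j,f)
round 4: derive path(g,h) via R1 from path(g,j), cites(j,h)

yes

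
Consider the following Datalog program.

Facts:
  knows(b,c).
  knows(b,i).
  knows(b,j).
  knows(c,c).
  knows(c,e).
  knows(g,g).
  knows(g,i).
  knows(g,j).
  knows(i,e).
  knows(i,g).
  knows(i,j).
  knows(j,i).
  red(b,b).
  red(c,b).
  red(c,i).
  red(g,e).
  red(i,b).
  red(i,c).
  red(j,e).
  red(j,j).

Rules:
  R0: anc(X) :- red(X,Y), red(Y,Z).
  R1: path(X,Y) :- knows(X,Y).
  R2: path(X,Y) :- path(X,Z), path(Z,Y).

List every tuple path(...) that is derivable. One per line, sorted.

path(b,c)
path(b,e)
path(b,g)
path(b,i)
path(b,j)
path(c,c)
path(c,e)
path(g,e)
path(g,g)
path(g,i)
path(g,j)
path(i,e)
path(i,g)
path(i,i)
path(i,j)
path(j,e)
path(j,g)
path(j,i)
path(j,j)

round 1: derive path(b,c) via R1 from knows(b,c)
round 1: derive path(b,i) via R1 from knows(b,i)
round 1: derive path(b,j) via R1 from knows(b,j)
round 1: derive path(c,c) via R1 from knows(c,c)
round 1: derive path(c,e) via R1 from knows(c,e)
round 1: derive path(g,g) via R1 from knows(g,g)
round 1: derive path(g,i) via R1 from knows(g,i)
round 1: derive path(g,j) via R1 from knows(g,j)
round 1: derive path(i,e) via R1 from knows(i,e)
round 1: derive path(i,g) via R1 from knows(i,g)
round 1: derive path(i,j) via R1 from knows(i,j)
round 1: derive path(j,i) via R1 from knows(j,i)
round 2: derive path(b,e) via R2 from path(b,c), path(c,e)
round 2: derive path(b,g) via R2 from path(b,i), path(i,g)
round 2: derive path(g,e) via R2 from path(g,i), path(i,e)
round 2: derive path(i,i) via R2 from path(i,g), path(g,i)
round 2: derive path(j,e) via R2 from path(j,i), path(i,e)
round 2: derive path(j,g) via R2 from path(j,i), path(i,g)
round 2: derive path(j,j) via R2 from path(j,i), path(i,j)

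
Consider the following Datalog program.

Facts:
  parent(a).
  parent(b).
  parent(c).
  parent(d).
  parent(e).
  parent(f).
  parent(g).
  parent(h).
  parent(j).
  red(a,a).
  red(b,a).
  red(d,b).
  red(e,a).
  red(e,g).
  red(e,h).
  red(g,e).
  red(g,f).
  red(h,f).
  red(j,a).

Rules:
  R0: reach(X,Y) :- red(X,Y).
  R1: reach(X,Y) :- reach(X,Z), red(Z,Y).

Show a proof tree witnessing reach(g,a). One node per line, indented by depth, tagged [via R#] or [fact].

round 1: derive reach(a,a) via R0 from red(a,a)
round 1: derive reach(b,a) via R0 from red(b,a)
round 1: derive reach(d,b) via R0 from red(d,b)
round 1: derive reach(e,a) via R0 from red(e,a)
round 1: derive reach(e,g) via R0 from red(e,g)
round 1: derive reach(e,h) via R0 from red(e,h)
round 1: derive reach(g,e) via R0 from red(g,e)
round 1: derive reach(g,f) via R0 from red(g,f)
round 1: derive reach(h,f) via R0 from red(h,f)
round 1: derive reach(j,a) via R0 from red(j,a)
round 2: derive reach(d,a) via R1 from reach(d,b), red(b,a)
round 2: derive reach(e,e) via R1 from reach(e,g), red(g,e)
round 2: derive reach(e,f) via R1 from reach(e,g), red(g,f)
round 2: derive reach(g,a) via R1 from reach(g,e), red(e,a)
round 2: derive reach(g,g) via R1 from reach(g,e), red(e,g)
round 2: derive reach(g,h) via R1 from reach(g,e), red(e,h)

reach(g,a)  [via R1]
  reach(g,e)  [via R0]
    red(g,e)  [fact]
  red(e,a)  [fact]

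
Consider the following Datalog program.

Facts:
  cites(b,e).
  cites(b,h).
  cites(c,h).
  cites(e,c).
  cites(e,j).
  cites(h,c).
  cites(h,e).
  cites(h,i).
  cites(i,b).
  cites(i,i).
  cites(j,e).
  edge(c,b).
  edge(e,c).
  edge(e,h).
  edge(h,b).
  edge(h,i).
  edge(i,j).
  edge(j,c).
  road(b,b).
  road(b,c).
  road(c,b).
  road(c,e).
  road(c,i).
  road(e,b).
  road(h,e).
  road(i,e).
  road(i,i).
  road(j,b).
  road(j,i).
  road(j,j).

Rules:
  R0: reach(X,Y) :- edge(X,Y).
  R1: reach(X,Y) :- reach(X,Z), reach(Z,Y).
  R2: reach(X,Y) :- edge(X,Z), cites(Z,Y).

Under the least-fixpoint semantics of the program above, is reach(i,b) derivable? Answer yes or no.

yes

round 1: derive reach(c,b) via R0 from edge(c,b)
round 1: derive reach(e,c) via R0 from edge(e,c)
round 1: derive reach(e,h) via R0 from edge(e,h)
round 1: derive reach(h,b) via R0 from edge(h,b)
round 1: derive reach(h,i) via R0 from edge(h,i)
round 1: derive reach(i,j) via R0 from edge(i,j)
round 1: derive reach(j,c) via R0 from edge(j,c)
round 1: derive reach(c,e) via R2 from edge(c,b), cites(b,e)
round 1: derive reach(c,h) via R2 from edge(c,b), cites(b,h)
round 1: derive reach(e,e) via R2 from edge(e,h), cites(h,e)
round 1: derive reach(e,i) via R2 from edge(e,h), cites(h,i)
round 1: derive reach(h,e) via R2 from edge(h,b), cites(b,e)
round 1: derive reach(h,h) via R2 from edge(h,b), cites(b,h)
round 1: derive reach(i,e) via R2 from edge(i,j), cites(j,e)
round 1: derive reach(j,h) via R2 from edge(j,c), cites(c,h)
round 2: derive reach(c,c) via R1 from reach(c,e), reach(e,c)
round 2: derive reach(c,i) via R1 from reach(c,e), reach(e,i)
round 2: derive reach(e,b) via R1 from reach(e,c), reach(c,b)
round 2: derive reach(e,j) via R1 from reach(e,i), reach(i,j)
round 2: derive reach(h,c) via R1 from reach(h,e), reach(e,c)
round 2: derive reach(h,j) via R1 from reach(h,i), reach(i,j)
round 2: derive reach(i,c) via R1 from reach(i,e), reach(e,c)
round 2: derive reach(i,h) via R1 from reach(i,e), reach(e,h)
round 2: derive reach(i,i) via R1 from reach(i,e), reach(e,i)
round 2: derive reach(j,b) via R1 from reach(j,c), reach(c,b)
round 2: derive reach(j,e) via R1 from reach(j,c), reach(c,e)
round 2: derive reach(j,i) via R1 from reach(j,h), reach(h,i)
round 3: derive reach(c,j) via R1 from reach(c,e), reach(e,j)
round 3: derive reach(i,b) via R1 from reach(i,c), reach(c,b)
round 3: derive reach(j,j) via R1 from reach(j,e), reach(e,j)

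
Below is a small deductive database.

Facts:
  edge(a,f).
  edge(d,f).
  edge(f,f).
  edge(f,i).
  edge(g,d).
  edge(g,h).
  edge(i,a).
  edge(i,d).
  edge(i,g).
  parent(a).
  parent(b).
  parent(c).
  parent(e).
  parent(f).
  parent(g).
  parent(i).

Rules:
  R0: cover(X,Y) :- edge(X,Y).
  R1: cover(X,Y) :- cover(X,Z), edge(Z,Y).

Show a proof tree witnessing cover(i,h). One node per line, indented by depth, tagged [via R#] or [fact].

cover(i,h)  [via R1]
  cover(i,g)  [via R0]
    edge(i,g)  [fact]
  edge(g,h)  [fact]

round 1: derive cover(a,f) via R0 from edge(a,f)
round 1: derive cover(d,f) via R0 from edge(d,f)
round 1: derive cover(f,f) via R0 from edge(f,f)
round 1: derive cover(f,i) via R0 from edge(f,i)
round 1: derive cover(g,d) via R0 from edge(g,d)
round 1: derive cover(g,h) via R0 from edge(g,h)
round 1: derive cover(i,a) via R0 from edge(i,a)
round 1: derive cover(i,d) via R0 from edge(i,d)
round 1: derive cover(i,g) via R0 from edge(i,g)
round 2: derive cover(a,i) via R1 from cover(a,f), edge(f,i)
round 2: derive cover(d,i) via R1 from cover(d,f), edge(f,i)
round 2: derive cover(f,a) via R1 from cover(f,i), edge(i,a)
round 2: derive cover(f,d) via R1 from cover(f,i), edge(i,d)
round 2: derive cover(f,g) via R1 from cover(f,i), edge(i,g)
round 2: derive cover(g,f) via R1 from cover(g,d), edge(d,f)
round 2: derive cover(i,f) via R1 from cover(i,a), edge(a,f)
round 2: derive cover(i,h) via R1 from cover(i,g), edge(g,h)
round 3: derive cover(a,a) via R1 from cover(a,i), edge(i,a)
round 3: derive cover(a,d) via R1 from cover(a,i), edge(i,d)
round 3: derive cover(a,g) via R1 from cover(a,i), edge(i,g)
round 3: derive cover(d,a) via R1 from cover(d,i), edge(i,a)
round 3: derive cover(d,d) via R1 from cover(d,i), edge(i,d)
round 3: derive cover(d,g) via R1 from cover(d,i), edge(i,g)
round 3: derive cover(f,h) via R1 from cover(f,g), edge(g,h)
round 3: derive cover(g,i) via R1 from cover(g,f), edge(f,i)
round 3: derive cover(i,i) via R1 from cover(i,f), edge(f,i)
round 4: derive cover(a,h) via R1 from cover(a,g), edge(g,h)
round 4: derive cover(d,h) via R1 from cover(d,g), edge(g,h)
round 4: derive cover(g,a) via R1 from cover(g,i), edge(i,a)
round 4: derive cover(g,g) via R1 from cover(g,i), edge(i,g)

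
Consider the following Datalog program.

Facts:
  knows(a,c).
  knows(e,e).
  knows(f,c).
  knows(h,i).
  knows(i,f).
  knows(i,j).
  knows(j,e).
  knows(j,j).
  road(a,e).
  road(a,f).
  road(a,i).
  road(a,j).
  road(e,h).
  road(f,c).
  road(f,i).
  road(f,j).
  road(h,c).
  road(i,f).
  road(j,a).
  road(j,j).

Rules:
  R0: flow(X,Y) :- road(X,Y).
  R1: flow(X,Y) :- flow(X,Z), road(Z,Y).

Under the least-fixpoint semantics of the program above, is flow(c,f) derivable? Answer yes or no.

no

round 1: derive flow(a,e) via R0 from road(a,e)
round 1: derive flow(a,f) via R0 from road(a,f)
round 1: derive flow(a,i) via R0 from road(a,i)
round 1: derive flow(a,j) via R0 from road(a,j)
round 1: derive flow(e,h) via R0 from road(e,h)
round 1: derive flow(f,c) via R0 from road(f,c)
round 1: derive flow(f,i) via R0 from road(f,i)
round 1: derive flow(f,j) via R0 from road(f,j)
round 1: derive flow(h,c) via R0 from road(h,c)
round 1: derive flow(i,f) via R0 from road(i,f)
round 1: derive flow(j,a) via R0 from road(j,a)
round 1: derive flow(j,j) via R0 from road(j,j)
round 2: derive flow(a,a) via R1 from flow(a,j), road(j,a)
round 2: derive flow(a,c) via R1 from flow(a,f), road(f,c)
round 2: derive flow(a,h) via R1 from flow(a,e), road(e,h)
round 2: derive flow(e,c) via R1 from flow(e,h), road(h,c)
round 2: derive flow(f,a) via R1 from flow(f,j), road(j,a)
round 2: derive flow(f,f) via R1 from flow(f,i), road(i,f)
round 2: derive flow(i,c) via R1 from flow(i,f), road(f,c)
round 2: derive flow(i,i) via R1 from flow(i,f), road(f,i)
round 2: derive flow(i,j) via R1 from flow(i,f), road(f,j)
round 2: derive flow(j,e) via R1 from flow(j,a), road(a,e)
round 2: derive flow(j,f) via R1 from flow(j,a), road(a,f)
round 2: derive flow(j,i) via R1 from flow(j,a), road(a,i)
round 3: derive flow(f,e) via R1 from flow(f,a), road(a,e)
round 3: derive flow(i,a) via R1 from flow(i,j), road(j,a)
round 3: derive flow(j,c) via R1 from flow(j,f), road(f,c)
round 3: derive flow(j,h) via R1 from flow(j,e), road(e,h)
round 4: derive flow(f,h) via R1 from flow(f,e), road(e,h)
round 4: derive flow(i,e) via R1 from flow(i,a), road(a,e)
round 5: derive flow(i,h) via R1 from flow(i,e), road(e,h)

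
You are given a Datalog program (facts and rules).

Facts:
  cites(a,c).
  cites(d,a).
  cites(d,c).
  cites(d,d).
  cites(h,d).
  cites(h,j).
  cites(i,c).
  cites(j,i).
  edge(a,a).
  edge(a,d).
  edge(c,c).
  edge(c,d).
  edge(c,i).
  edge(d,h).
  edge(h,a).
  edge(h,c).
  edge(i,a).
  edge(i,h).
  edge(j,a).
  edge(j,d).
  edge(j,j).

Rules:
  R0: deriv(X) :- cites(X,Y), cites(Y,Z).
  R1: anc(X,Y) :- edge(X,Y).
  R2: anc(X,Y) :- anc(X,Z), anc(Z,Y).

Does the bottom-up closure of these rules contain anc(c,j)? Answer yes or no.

no

round 1: derive anc(a,a) via R1 from edge(a,a)
round 1: derive anc(a,d) via R1 from edge(a,d)
round 1: derive anc(c,c) via R1 from edge(c,c)
round 1: derive anc(c,d) via R1 from edge(c,d)
round 1: derive anc(c,i) via R1 from edge(c,i)
round 1: derive anc(d,h) via R1 from edge(d,h)
round 1: derive anc(h,a) via R1 from edge(h,a)
round 1: derive anc(h,c) via R1 from edge(h,c)
round 1: derive anc(i,a) via R1 from edge(i,a)
round 1: derive anc(i,h) via R1 from edge(i,h)
round 1: derive anc(j,a) via R1 from edge(j,a)
round 1: derive anc(j,d) via R1 from edge(j,d)
round 1: derive anc(j,j) via R1 from edge(j,j)
round 2: derive anc(a,h) via R2 from anc(a,d), anc(d,h)
round 2: derive anc(c,a) via R2 from anc(c,i), anc(i,a)
round 2: derive anc(c,h) via R2 from anc(c,d), anc(d,h)
round 2: derive anc(d,a) via R2 from anc(d,h), anc(h,a)
round 2: derive anc(d,c) via R2 from anc(d,h), anc(h,c)
round 2: derive anc(h,d) via R2 from anc(h,a), anc(a,d)
round 2: derive anc(h,i) via R2 from anc(h,c), anc(c,i)
round 2: derive anc(i,c) via R2 from anc(i,h), anc(h,c)
round 2: derive anc(i,d) via R2 from anc(i,a), anc(a,d)
round 2: derive anc(j,h) via R2 from anc(j,d), anc(d,h)
round 3: derive anc(a,c) via R2 from anc(a,d), anc(d,c)
round 3: derive anc(a,i) via R2 from anc(a,h), anc(h,i)
round 3: derive anc(d,d) via R2 from anc(d,a), anc(a,d)
round 3: derive anc(d,i) via R2 from anc(d,c), anc(c,i)
round 3: derive anc(h,h) via R2 from anc(h,a), anc(a,h)
round 3: derive anc(i,i) via R2 from anc(i,c), anc(c,i)
round 3: derive anc(j,c) via R2 from anc(j,d), anc(d,c)
round 3: derive anc(j,i) via R2 from anc(j,h), anc(h,i)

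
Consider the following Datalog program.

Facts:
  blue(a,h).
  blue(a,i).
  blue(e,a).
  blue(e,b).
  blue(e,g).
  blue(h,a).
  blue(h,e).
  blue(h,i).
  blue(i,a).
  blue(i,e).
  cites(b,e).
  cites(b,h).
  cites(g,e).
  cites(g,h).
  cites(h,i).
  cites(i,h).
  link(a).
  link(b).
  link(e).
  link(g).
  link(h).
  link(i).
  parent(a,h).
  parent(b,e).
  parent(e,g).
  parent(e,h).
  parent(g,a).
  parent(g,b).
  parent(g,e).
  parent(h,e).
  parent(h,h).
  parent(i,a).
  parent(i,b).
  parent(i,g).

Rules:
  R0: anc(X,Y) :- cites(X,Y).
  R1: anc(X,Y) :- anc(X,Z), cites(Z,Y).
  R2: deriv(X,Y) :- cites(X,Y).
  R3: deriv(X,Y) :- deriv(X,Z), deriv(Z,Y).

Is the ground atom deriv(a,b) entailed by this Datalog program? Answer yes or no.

round 1: derive deriv(b,e) via R2 from cites(b,e)
round 1: derive deriv(b,h) via R2 from cites(b,h)
round 1: derive deriv(g,e) via R2 from cites(g,e)
round 1: derive deriv(g,h) via R2 from cites(g,h)
round 1: derive deriv(h,i) via R2 from cites(h,i)
round 1: derive deriv(i,h) via R2 from cites(i,h)
round 2: derive deriv(b,i) via R3 from deriv(b,h), deriv(h,i)
round 2: derive deriv(g,i) via R3 from deriv(g,h), deriv(h,i)
round 2: derive deriv(h,h) via R3 from deriv(h,i), deriv(i,h)
round 2: derive deriv(i,i) via R3 from deriv(i,h), deriv(h,i)

no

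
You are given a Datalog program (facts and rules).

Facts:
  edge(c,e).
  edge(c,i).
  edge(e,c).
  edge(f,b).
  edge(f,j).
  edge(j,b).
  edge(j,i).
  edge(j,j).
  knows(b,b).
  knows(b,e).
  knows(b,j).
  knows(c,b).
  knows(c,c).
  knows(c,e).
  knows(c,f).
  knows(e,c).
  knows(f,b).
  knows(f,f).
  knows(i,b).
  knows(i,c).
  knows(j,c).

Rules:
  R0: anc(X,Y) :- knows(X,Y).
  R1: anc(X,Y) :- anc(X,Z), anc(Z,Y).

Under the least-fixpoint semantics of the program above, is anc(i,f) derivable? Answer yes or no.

yes

round 1: derive anc(b,b) via R0 from knows(b,b)
round 1: derive anc(b,e) via R0 from knows(b,e)
round 1: derive anc(b,j) via R0 from knows(b,j)
round 1: derive anc(c,b) via R0 from knows(c,b)
round 1: derive anc(c,c) via R0 from knows(c,c)
round 1: derive anc(c,e) via R0 from knows(c,e)
round 1: derive anc(c,f) via R0 from knows(c,f)
round 1: derive anc(e,c) via R0 from knows(e,c)
round 1: derive anc(f,b) via R0 from knows(f,b)
round 1: derive anc(f,f) via R0 from knows(f,f)
round 1: derive anc(i,b) via R0 from knows(i,b)
round 1: derive anc(i,c) via R0 from knows(i,c)
round 1: derive anc(j,c) via R0 from knows(j,c)
round 2: derive anc(b,c) via R1 from anc(b,e), anc(e,c)
round 2: derive anc(c,j) via R1 from anc(c,b), anc(b,j)
round 2: derive anc(e,b) via R1 from anc(e,c), anc(c,b)
round 2: derive anc(e,e) via R1 from anc(e,c), anc(c,e)
round 2: derive anc(e,f) via R1 from anc(e,c), anc(c,f)
round 2: derive anc(f,e) via R1 from anc(f,b), anc(b,e)
round 2: derive anc(f,j) via R1 from anc(f,b), anc(b,j)
round 2: derive anc(i,e) via R1 from anc(i,b), anc(b,e)
round 2: derive anc(i,f) via R1 from anc(i,c), anc(c,f)
round 2: derive anc(i,j) via R1 from anc(i,b), anc(b,j)
round 2: derive anc(j,b) via R1 from anc(j,c), anc(c,b)
round 2: derive anc(j,e) via R1 from anc(j,c), anc(c,e)
round 2: derive anc(j,f) via R1 from anc(j,c), anc(c,f)
round 3: derive anc(b,f) via R1 from anc(b,c), anc(c,f)
round 3: derive anc(e,j) via R1 from anc(e,b), anc(b,j)
round 3: derive anc(f,c) via R1 from anc(f,b), anc(b,c)
round 3: derive anc(j,j) via R1 from anc(j,b), anc(b,j)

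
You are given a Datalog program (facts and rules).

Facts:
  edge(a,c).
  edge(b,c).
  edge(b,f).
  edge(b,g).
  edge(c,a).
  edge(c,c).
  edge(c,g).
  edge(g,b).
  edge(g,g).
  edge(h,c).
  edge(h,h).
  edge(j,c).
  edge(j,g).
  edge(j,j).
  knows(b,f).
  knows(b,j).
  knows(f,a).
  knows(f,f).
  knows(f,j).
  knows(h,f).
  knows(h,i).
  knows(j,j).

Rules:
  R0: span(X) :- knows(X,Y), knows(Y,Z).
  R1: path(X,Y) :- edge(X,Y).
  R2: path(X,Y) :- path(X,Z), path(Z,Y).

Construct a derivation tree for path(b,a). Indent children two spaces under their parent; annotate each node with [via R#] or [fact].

path(b,a)  [via R2]
  path(b,c)  [via R1]
    edge(b,c)  [fact]
  path(c,a)  [via R1]
    edge(c,a)  [fact]

round 1: derive path(a,c) via R1 from edge(a,c)
round 1: derive path(b,c) via R1 from edge(b,c)
round 1: derive path(b,f) via R1 from edge(b,f)
round 1: derive path(b,g) via R1 from edge(b,g)
round 1: derive path(c,a) via R1 from edge(c,a)
round 1: derive path(c,c) via R1 from edge(c,c)
round 1: derive path(c,g) via R1 from edge(c,g)
round 1: derive path(g,b) via R1 from edge(g,b)
round 1: derive path(g,g) via R1 from edge(g,g)
round 1: derive path(h,c) via R1 from edge(h,c)
round 1: derive path(h,h) via R1 from edge(h,h)
round 1: derive path(j,c) via R1 from edge(j,c)
round 1: derive path(j,g) via R1 from edge(j,g)
round 1: derive path(j,j) via R1 from edge(j,j)
round 2: derive path(a,a) via R2 from path(a,c), path(c,a)
round 2: derive path(a,g) via R2 from path(a,c), path(c,g)
round 2: derive path(b,a) via R2 from path(b,c), path(c,a)
round 2: derive path(b,b) via R2 from path(b,g), path(g,b)
round 2: derive path(c,b) via R2 from path(c,g), path(g,b)
round 2: derive path(g,c) via R2 from path(g,b), path(b,c)
round 2: derive path(g,f) via R2 from path(g,b), path(b,f)
round 2: derive path(h,a) via R2 from path(h,c), path(c,a)
round 2: derive path(h,g) via R2 from path(h,c), path(c,g)
round 2: derive path(j,a) via R2 from path(j,c), path(c,a)
round 2: derive path(j,b) via R2 from path(j,g), path(g,b)
round 3: derive path(a,b) via R2 from path(a,c), path(c,b)
round 3: derive path(a,f) via R2 from path(a,g), path(g,f)
round 3: derive path(c,f) via R2 from path(c,b), path(b,f)
round 3: derive path(g,a) via R2 from path(g,b), path(b,a)
round 3: derive path(h,b) via R2 from path(h,c), path(c,b)
round 3: derive path(h,f) via R2 from path(h,g), path(g,f)
round 3: derive path(j,f) via R2 from path(j,b), path(b,f)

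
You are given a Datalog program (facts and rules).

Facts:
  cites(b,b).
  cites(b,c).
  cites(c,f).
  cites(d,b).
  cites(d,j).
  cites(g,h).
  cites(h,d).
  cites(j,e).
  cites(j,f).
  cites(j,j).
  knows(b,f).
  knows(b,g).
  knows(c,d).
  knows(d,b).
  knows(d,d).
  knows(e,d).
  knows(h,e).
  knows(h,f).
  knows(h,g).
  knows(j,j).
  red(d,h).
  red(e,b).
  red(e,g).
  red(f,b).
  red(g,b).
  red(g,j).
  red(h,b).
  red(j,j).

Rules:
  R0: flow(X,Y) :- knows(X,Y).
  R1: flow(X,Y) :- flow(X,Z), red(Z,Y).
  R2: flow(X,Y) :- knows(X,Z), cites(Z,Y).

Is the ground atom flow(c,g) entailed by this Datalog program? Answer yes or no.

round 1: derive flow(b,f) via R0 from knows(b,f)
round 1: derive flow(b,g) via R0 from knows(b,g)
round 1: derive flow(c,d) via R0 from knows(c,d)
round 1: derive flow(d,b) via R0 from knows(d,b)
round 1: derive flow(d,d) via R0 from knows(d,d)
round 1: derive flow(e,d) via R0 from knows(e,d)
round 1: derive flow(h,e) via R0 from knows(h,e)
round 1: derive flow(h,f) via R0 from knows(h,f)
round 1: derive flow(h,g) via R0 from knows(h,g)
round 1: derive flow(j,j) via R0 from knows(j,j)
round 1: derive flow(b,h) via R2 from knows(b,g), cites(g,h)
round 1: derive flow(c,b) via R2 from knows(c,d), cites(d,b)
round 1: derive flow(c,j) via R2 from knows(c,d), cites(d,j)
round 1: derive flow(d,c) via R2 from knows(d,b), cites(b,c)
round 1: derive flow(d,j) via R2 from knows(d,d), cites(d,j)
round 1: derive flow(e,b) via R2 from knows(e,d), cites(d,b)
round 1: derive flow(e,j) via R2 from knows(e,d), cites(d,j)
round 1: derive flow(h,h) via R2 from knows(h,g), cites(g,h)
round 1: derive flow(j,e) via R2 from knows(j,j), cites(j,e)
round 1: derive flow(j,f) via R2 from knows(j,j), cites(j,f)
round 2: derive flow(b,b) via R1 from flow(b,f), red(f,b)
round 2: derive flow(b,j) via R1 from flow(b,g), red(g,j)
round 2: derive flow(c,h) via R1 from flow(c,d), red(d,h)
round 2: derive flow(d,h) via R1 from flow(d,d), red(d,h)
round 2: derive flow(e,h) via R1 from flow(e,d), red(d,h)
round 2: derive flow(h,b) via R1 from flow(h,e), red(e,b)
round 2: derive flow(h,j) via R1 from flow(h,g), red(g,j)
round 2: derive flow(j,b) via R1 from flow(j,e), red(e,b)
round 2: derive flow(j,g) via R1 from flow(j,e), red(e,g)

no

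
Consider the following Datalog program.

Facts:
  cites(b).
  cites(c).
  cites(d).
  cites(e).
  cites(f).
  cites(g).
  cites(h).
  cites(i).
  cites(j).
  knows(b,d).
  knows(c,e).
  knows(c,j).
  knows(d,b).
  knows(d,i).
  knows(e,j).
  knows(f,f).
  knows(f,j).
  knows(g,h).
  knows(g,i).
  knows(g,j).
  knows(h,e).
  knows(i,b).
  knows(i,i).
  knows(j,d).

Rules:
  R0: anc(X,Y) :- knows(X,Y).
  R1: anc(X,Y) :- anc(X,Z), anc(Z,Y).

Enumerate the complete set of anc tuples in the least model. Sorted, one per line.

anc(b,b)
anc(b,d)
anc(b,i)
anc(c,b)
anc(c,d)
anc(c,e)
anc(c,i)
anc(c,j)
anc(d,b)
anc(d,d)
anc(d,i)
anc(e,b)
anc(e,d)
anc(e,i)
anc(e,j)
anc(f,b)
anc(f,d)
anc(f,f)
anc(f,i)
anc(f,j)
anc(g,b)
anc(g,d)
anc(g,e)
anc(g,h)
anc(g,i)
anc(g,j)
anc(h,b)
anc(h,d)
anc(h,e)
anc(h,i)
anc(h,j)
anc(i,b)
anc(i,d)
anc(i,i)
anc(j,b)
anc(j,d)
anc(j,i)

round 1: derive anc(b,d) via R0 from knows(b,d)
round 1: derive anc(c,e) via R0 from knows(c,e)
round 1: derive anc(c,j) via R0 from knows(c,j)
round 1: derive anc(d,b) via R0 from knows(d,b)
round 1: derive anc(d,i) via R0 from knows(d,i)
round 1: derive anc(e,j) via R0 from knows(e,j)
round 1: derive anc(f,f) via R0 from knows(f,f)
round 1: derive anc(f,j) via R0 from knows(f,j)
round 1: derive anc(g,h) via R0 from knows(g,h)
round 1: derive anc(g,i) via R0 from knows(g,i)
round 1: derive anc(g,j) via R0 from knows(g,j)
round 1: derive anc(h,e) via R0 from knows(h,e)
round 1: derive anc(i,b) via R0 from knows(i,b)
round 1: derive anc(i,i) via R0 from knows(i,i)
round 1: derive anc(j,d) via R0 from knows(j,d)
round 2: derive anc(b,b) via R1 from anc(b,d), anc(d,b)
round 2: derive anc(b,i) via R1 from anc(b,d), anc(d,i)
round 2: derive anc(c,d) via R1 from anc(c,j), anc(j,d)
round 2: derive anc(d,d) via R1 from anc(d,b), anc(b,d)
round 2: derive anc(e,d) via R1 from anc(e,j), anc(j,d)
round 2: derive anc(f,d) via R1 from anc(f,j), anc(j,d)
round 2: derive anc(g,b) via R1 from anc(g,i), anc(i,b)
round 2: derive anc(g,d) via R1 from anc(g,j), anc(j,d)
round 2: derive anc(g,e) via R1 from anc(g,h), anc(h,e)
round 2: derive anc(h,j) via R1 from anc(h,e), anc(e,j)
round 2: derive anc(i,d) via R1 from anc(i,b), anc(b,d)
round 2: derive anc(j,b) via R1 from anc(j,d), anc(d,b)
round 2: derive anc(j,i) via R1 from anc(j,d), anc(d,i)
round 3: derive anc(c,b) via R1 from anc(c,d), anc(d,b)
round 3: derive anc(c,i) via R1 from anc(c,d), anc(d,i)
round 3: derive anc(e,b) via R1 from anc(e,d), anc(d,b)
round 3: derive anc(e,i) via R1 from anc(e,d), anc(d,i)
round 3: derive anc(f,b) via R1 from anc(f,d), anc(d,b)
round 3: derive anc(f,i) via R1 from anc(f,d), anc(d,i)
round 3: derive anc(h,b) via R1 from anc(h,j), anc(j,b)
round 3: derive anc(h,d) via R1 from anc(h,e), anc(e,d)
round 3: derive anc(h,i) via R1 from anc(h,j), anc(j,i)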